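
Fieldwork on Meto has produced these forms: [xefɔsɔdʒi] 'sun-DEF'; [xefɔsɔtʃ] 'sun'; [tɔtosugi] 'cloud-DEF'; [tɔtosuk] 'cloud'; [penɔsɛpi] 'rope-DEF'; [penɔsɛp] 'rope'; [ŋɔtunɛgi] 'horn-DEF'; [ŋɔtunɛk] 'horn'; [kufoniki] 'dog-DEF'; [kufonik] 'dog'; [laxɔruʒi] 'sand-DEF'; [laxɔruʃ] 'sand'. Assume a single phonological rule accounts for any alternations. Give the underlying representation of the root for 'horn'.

In [ŋɔtunɛgi] and [ŋɔtunɛk] the final segment of 'horn' alternates: [g] ~ [k].
Compare 'dog', with invariant [k] in [kufoniki] and [kufonik]: an analysis with underlying /k/ and a rule producing [g] before the DEF suffix would wrongly predict alternation here too.
Therefore /g/ is basic and [k] is derived by word-final obstruent devoicing (voiced obstruents become voiceless word-finally).

/ŋɔtunɛg/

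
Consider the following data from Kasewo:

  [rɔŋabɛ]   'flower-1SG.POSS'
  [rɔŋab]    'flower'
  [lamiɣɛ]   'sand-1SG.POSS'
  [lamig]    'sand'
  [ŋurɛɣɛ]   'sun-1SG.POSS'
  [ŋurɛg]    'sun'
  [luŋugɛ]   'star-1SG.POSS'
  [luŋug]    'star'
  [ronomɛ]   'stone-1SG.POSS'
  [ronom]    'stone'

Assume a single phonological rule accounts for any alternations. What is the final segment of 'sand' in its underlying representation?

'sand' shows [ɣ] ~ [g] at the end of the stem ([lamiɣɛ] vs [lamig]).
If /g/ were underlying and a rule turned it into [ɣ] before the 1SG.POSS suffix, 'star' would also alternate; but it has [g] in both [luŋugɛ] and [luŋug].
The underlying segment must be /ɣ/; voiced fricatives become stops word-finally, yielding [g] there.

/ɣ/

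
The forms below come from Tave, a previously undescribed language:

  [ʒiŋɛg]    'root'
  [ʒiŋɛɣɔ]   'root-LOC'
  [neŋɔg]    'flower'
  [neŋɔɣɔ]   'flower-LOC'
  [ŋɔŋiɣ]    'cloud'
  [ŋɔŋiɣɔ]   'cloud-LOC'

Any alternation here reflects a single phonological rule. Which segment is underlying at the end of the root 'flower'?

/g/

In [neŋɔg] and [neŋɔɣɔ] the final segment of 'flower' alternates: [g] ~ [ɣ].
If /ɣ/ were underlying and a rule turned it into [g] in isolation, 'cloud' would also alternate; but it has [ɣ] in both [ŋɔŋiɣ] and [ŋɔŋiɣɔ].
Therefore /g/ is basic and [ɣ] is derived by intervocalic spirantization (voiced stops become fricatives between vowels).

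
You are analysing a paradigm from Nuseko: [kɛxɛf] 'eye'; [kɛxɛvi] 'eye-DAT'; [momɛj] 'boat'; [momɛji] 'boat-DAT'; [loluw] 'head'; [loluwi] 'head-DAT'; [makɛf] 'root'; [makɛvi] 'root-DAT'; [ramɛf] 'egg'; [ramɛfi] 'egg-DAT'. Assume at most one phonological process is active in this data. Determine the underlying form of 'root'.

/makɛv/

In [makɛf] and [makɛvi] the final segment of 'root' alternates: [f] ~ [v].
But 'egg' keeps [f] in both environments ([ramɛf], [ramɛfi]), so there is no rule changing /f/ to [v] before the DAT suffix.
The underlying segment must be /v/; voiced obstruents become voiceless word-finally, yielding [f] there.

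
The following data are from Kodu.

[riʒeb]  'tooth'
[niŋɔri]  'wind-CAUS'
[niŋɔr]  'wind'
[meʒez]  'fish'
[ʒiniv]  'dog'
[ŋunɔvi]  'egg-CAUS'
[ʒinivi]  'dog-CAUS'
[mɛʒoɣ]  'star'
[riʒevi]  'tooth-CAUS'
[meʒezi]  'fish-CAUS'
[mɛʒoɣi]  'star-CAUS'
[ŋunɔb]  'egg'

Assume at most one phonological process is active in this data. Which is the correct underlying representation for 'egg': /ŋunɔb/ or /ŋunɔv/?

/ŋunɔb/

The root 'egg' surfaces as [ŋunɔvi] and [ŋunɔb], with a stem-final [v] ~ [b] alternation.
If /v/ were underlying and a rule turned it into [b] in isolation, 'dog' would also alternate; but it has [v] in both [ʒinivi] and [ʒiniv].
Therefore /b/ is basic and [v] is derived by intervocalic spirantization (voiced stops become fricatives between vowels).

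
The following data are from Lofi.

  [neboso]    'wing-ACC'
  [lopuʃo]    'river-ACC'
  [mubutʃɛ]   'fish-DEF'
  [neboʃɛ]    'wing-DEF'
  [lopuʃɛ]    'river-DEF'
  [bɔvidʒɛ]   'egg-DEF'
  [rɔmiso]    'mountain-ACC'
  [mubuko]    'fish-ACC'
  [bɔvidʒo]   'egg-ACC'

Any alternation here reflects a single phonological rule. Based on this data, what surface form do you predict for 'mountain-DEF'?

[rɔmiʃɛ]

The stem for 'wing' ends in [s] in [neboso] but [ʃ] in [neboʃɛ].
Compare 'river', with invariant [ʃ] in [lopuʃo] and [lopuʃɛ]: an analysis with underlying /ʃ/ and a rule producing [s] before the ACC suffix would wrongly predict alternation here too.
The alternation reflects palatalization before a front vowel: /k/ and /s/ become palato-alveolar [tʃ] and [ʃ] before a front vowel. /s/ is underlying.
From [rɔmiso] the stem 'mountain' is /rɔmis/; before a front vowel this yields [rɔmiʃɛ].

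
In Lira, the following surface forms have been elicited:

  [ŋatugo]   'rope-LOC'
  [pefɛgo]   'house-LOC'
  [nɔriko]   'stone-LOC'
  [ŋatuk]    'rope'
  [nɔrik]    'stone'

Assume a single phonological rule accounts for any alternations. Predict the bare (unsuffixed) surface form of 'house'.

In [ŋatuk] and [ŋatugo] the final segment of 'rope' alternates: [k] ~ [g].
The stem 'stone' ([nɔrik], [nɔriko]) shows [k] unchanged in both environments, so [k] cannot be basic with [g] derived before the LOC suffix.
So /g/ is underlying, and a rule of word-final obstruent devoicing — voiced obstruents become voiceless word-finally — gives [k].
The one attested form of 'house', [pefɛgo], shows underlying /pefɛg/. Applying the same rule word-finally gives [pefɛk].

[pefɛk]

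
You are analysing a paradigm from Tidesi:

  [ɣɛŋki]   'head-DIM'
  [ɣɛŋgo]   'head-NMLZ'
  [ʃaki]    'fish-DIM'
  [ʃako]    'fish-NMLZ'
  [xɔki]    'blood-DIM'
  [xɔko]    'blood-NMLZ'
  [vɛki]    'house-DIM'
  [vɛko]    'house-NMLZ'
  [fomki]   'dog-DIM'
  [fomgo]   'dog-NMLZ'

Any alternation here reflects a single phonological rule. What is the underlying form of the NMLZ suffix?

/-go/

The NMLZ suffix surfaces as [-go] and [-ko], depending on the final segment of the stem.
By contrast the DIM suffix keeps its initial [k] throughout — that segment must be underlying.
So the underlying form is /-go/, and voiced stops become voiceless after a vowel.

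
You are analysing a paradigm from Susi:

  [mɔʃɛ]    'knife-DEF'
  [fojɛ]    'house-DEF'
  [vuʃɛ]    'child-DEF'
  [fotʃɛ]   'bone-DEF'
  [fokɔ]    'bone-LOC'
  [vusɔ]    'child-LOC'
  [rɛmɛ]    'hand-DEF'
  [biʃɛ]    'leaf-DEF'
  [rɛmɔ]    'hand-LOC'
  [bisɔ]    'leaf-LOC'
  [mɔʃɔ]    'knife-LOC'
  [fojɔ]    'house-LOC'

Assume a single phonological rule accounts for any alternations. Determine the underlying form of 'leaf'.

In [bisɔ] and [biʃɛ] the final segment of 'leaf' alternates: [s] ~ [ʃ].
Compare 'knife', with invariant [ʃ] in [mɔʃɔ] and [mɔʃɛ]: an analysis with underlying /ʃ/ and a rule producing [s] before the LOC suffix would wrongly predict alternation here too.
So /s/ is underlying, and a rule of palatalization before a front vowel — /k/ and /s/ become palato-alveolar [tʃ] and [ʃ] before a front vowel — gives [ʃ].
So 'leaf' = /bis/.

/bis/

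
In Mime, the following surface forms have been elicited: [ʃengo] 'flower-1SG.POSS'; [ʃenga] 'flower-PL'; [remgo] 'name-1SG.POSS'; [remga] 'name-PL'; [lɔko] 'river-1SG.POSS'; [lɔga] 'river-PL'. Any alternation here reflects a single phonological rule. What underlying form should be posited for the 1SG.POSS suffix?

The 1SG.POSS suffix surfaces as [-go] and [-ko], depending on the final segment of the stem.
By contrast the PL suffix keeps its initial [g] throughout — that segment must be underlying.
The 1SG.POSS suffix is therefore /-ko/ underlyingly, with post-nasal voicing: voiceless stops become voiced after a nasal.

/-ko/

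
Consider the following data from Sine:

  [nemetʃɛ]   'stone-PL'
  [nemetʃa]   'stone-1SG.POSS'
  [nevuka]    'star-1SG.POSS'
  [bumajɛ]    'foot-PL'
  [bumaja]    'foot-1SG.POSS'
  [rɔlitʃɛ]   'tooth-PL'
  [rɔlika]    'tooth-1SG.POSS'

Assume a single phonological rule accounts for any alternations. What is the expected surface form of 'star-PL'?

[nevutʃɛ]

The root 'tooth' surfaces as [rɔlitʃɛ] and [rɔlika], with a stem-final [tʃ] ~ [k] alternation.
If /tʃ/ were underlying and a rule turned it into [k] before the 1SG.POSS suffix, 'stone' would also alternate; but it has [tʃ] in both [nemetʃɛ] and [nemetʃa].
The alternation reflects palatalization before a front vowel: /k/ becomes palato-alveolar [tʃ] before a front vowel. /k/ is underlying.
The one attested form of 'star', [nevuka], shows underlying /nevuk/. Applying the same rule before a front vowel gives [nevutʃɛ].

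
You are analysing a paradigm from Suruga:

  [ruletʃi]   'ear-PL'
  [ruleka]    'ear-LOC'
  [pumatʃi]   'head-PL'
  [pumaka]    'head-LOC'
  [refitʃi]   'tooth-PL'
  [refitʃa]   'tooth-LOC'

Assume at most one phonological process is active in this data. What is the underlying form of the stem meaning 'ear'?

/rulek/

The root 'ear' surfaces as [ruletʃi] and [ruleka], with a stem-final [tʃ] ~ [k] alternation.
The stem 'tooth' ([refitʃi], [refitʃa]) shows [tʃ] unchanged in both environments, so [tʃ] cannot be basic with [k] derived before the LOC suffix.
So /k/ is underlying, and a rule of palatalization before a front vowel — /k/ becomes palato-alveolar [tʃ] before a front vowel — gives [tʃ].
So 'ear' = /rulek/.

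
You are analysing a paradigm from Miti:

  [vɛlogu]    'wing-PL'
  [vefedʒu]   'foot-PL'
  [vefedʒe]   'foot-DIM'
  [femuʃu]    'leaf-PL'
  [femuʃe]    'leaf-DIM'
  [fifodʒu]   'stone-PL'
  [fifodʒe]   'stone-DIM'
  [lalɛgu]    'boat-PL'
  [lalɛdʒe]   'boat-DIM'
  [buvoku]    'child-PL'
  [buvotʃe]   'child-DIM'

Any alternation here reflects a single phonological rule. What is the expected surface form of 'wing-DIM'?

[vɛlodʒe]

In [lalɛgu] and [lalɛdʒe] the final segment of 'boat' alternates: [g] ~ [dʒ].
If /dʒ/ were underlying and a rule turned it into [g] before the PL suffix, 'stone' would also alternate; but it has [dʒ] in both [fifodʒu] and [fifodʒe].
The alternation reflects palatalization before a front vowel: /k/ and /g/ become palato-alveolar [tʃ] and [dʒ] before a front vowel. /g/ is underlying.
The one attested form of 'wing', [vɛlogu], shows underlying /vɛlog/. Applying the same rule before a front vowel gives [vɛlodʒe].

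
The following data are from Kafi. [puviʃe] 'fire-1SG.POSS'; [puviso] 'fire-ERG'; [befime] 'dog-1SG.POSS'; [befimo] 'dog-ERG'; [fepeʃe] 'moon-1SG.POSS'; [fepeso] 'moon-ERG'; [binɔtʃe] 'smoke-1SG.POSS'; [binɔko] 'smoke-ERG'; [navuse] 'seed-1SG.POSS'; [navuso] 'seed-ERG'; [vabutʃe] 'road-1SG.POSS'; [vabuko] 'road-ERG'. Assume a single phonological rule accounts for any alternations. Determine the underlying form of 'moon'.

In [fepeʃe] and [fepeso] the final segment of 'moon' alternates: [ʃ] ~ [s].
But 'seed' keeps [s] in both environments ([navuse], [navuso]), so there is no rule changing /s/ to [ʃ] before the 1SG.POSS suffix.
The underlying segment must be /ʃ/; palato-alveolar /tʃ/ and /ʃ/ become [k] and [s] when no front vowel follows, yielding [s] there.
The underlying form of 'moon' is therefore /fepeʃ/.

/fepeʃ/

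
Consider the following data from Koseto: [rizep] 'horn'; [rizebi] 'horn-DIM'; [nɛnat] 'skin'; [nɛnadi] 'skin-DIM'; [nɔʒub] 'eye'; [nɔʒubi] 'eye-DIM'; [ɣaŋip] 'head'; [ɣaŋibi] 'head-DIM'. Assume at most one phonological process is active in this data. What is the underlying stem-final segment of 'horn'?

The root 'horn' surfaces as [rizep] and [rizebi], with a stem-final [p] ~ [b] alternation.
But 'eye' keeps [b] in both environments ([nɔʒub], [nɔʒubi]), so there is no rule changing /b/ to [p] in isolation.
Therefore /p/ is basic and [b] is derived by intervocalic voicing (voiceless stops become voiced between vowels).

/p/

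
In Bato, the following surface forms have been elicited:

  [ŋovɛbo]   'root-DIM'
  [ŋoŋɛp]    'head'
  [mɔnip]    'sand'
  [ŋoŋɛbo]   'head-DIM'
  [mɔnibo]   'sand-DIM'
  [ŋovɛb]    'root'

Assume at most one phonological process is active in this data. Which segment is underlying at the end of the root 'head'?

/p/

The root 'head' surfaces as [ŋoŋɛbo] and [ŋoŋɛp], with a stem-final [b] ~ [p] alternation.
But 'root' keeps [b] in both environments ([ŋovɛbo], [ŋovɛb]), so there is no rule changing /b/ to [p] in isolation.
The underlying segment must be /p/; voiceless stops become voiced between vowels, yielding [b] there.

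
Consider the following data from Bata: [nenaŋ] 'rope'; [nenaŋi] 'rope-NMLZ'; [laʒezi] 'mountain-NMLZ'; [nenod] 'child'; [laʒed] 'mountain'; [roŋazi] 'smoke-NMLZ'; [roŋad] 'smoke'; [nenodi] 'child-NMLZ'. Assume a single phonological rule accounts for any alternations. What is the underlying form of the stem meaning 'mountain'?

/laʒez/

The stem for 'mountain' ends in [d] in [laʒed] but [z] in [laʒezi].
But 'child' keeps [d] in both environments ([nenod], [nenodi]), so there is no rule changing /d/ to [z] before the NMLZ suffix.
So /z/ is underlying, and a rule of word-final hardening — voiced fricatives become stops word-finally — gives [d].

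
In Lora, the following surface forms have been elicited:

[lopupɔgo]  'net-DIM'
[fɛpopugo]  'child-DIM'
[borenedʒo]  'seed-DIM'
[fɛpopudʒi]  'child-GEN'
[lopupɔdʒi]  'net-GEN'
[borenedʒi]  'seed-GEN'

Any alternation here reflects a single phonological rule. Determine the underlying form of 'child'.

In [fɛpopudʒi] and [fɛpopugo] the final segment of 'child' alternates: [dʒ] ~ [g].
Compare 'seed', with invariant [dʒ] in [borenedʒi] and [borenedʒo]: an analysis with underlying /dʒ/ and a rule producing [g] before the DIM suffix would wrongly predict alternation here too.
So /g/ is underlying, and a rule of palatalization before a front vowel — /g/ becomes palato-alveolar [dʒ] before a front vowel — gives [dʒ].
The underlying form of 'child' is therefore /fɛpopug/.

/fɛpopug/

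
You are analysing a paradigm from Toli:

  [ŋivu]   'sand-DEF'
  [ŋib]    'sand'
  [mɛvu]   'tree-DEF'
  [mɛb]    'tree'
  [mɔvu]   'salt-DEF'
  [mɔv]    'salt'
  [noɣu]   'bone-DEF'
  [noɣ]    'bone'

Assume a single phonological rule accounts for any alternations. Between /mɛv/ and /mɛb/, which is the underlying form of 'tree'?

The stem for 'tree' ends in [v] in [mɛvu] but [b] in [mɛb].
If /v/ were underlying and a rule turned it into [b] in isolation, 'salt' would also alternate; but it has [v] in both [mɔvu] and [mɔv].
So /b/ is underlying, and a rule of intervocalic spirantization — voiced stops become fricatives between vowels — gives [v].

/mɛb/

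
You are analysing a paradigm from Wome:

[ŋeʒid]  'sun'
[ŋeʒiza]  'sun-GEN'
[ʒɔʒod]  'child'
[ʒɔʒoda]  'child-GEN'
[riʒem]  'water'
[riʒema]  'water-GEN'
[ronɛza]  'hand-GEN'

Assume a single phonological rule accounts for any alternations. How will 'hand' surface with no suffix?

[ronɛd]

'sun' shows [d] ~ [z] at the end of the stem ([ŋeʒid] vs [ŋeʒiza]).
The stem 'child' ([ʒɔʒod], [ʒɔʒoda]) shows [d] unchanged in both environments, so [d] cannot be basic with [z] derived before the GEN suffix.
The underlying segment must be /z/; voiced fricatives become stops word-finally, yielding [d] there.
From [ronɛza] the stem 'hand' is /ronɛz/; word-finally this yields [ronɛd].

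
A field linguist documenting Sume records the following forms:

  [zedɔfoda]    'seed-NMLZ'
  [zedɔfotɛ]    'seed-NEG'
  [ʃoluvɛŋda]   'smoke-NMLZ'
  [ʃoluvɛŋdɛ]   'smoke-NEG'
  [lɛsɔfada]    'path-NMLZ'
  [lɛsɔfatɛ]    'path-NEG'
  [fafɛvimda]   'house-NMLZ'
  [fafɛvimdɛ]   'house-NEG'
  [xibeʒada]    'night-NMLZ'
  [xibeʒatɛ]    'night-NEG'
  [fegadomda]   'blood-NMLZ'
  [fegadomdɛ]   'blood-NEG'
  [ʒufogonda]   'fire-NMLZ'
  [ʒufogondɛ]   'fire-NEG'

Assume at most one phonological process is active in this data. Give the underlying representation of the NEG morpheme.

/-tɛ/

The NEG suffix surfaces as [-dɛ] and [-tɛ], depending on the final segment of the stem.
The NMLZ suffix, which begins with [d], is invariant after every stem; so [d] is not altered by any rule here.
The NEG suffix is therefore /-tɛ/ underlyingly, with post-nasal voicing: voiceless stops become voiced after a nasal.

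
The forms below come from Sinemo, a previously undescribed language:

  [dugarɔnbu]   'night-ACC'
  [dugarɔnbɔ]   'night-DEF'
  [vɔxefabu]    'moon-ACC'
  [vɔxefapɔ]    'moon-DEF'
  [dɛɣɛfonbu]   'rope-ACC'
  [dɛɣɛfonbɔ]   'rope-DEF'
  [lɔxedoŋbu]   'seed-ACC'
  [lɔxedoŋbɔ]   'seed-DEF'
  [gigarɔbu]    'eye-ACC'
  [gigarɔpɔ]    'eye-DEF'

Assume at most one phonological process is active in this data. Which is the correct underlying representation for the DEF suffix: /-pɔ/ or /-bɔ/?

/-pɔ/

The DEF suffix surfaces as [-bɔ] and [-pɔ], depending on the final segment of the stem.
The ACC suffix, which begins with [b], is invariant after every stem; so [b] is not altered by any rule here.
So the underlying form is /-pɔ/, and voiceless stops become voiced after a nasal.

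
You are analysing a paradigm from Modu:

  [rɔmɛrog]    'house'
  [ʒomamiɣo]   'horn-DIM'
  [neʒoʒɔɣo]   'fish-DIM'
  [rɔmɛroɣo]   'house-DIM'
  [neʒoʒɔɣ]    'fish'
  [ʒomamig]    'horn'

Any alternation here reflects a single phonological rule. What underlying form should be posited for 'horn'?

The stem for 'horn' ends in [g] in [ʒomamig] but [ɣ] in [ʒomamiɣo].
Compare 'fish', with invariant [ɣ] in [neʒoʒɔɣ] and [neʒoʒɔɣo]: an analysis with underlying /ɣ/ and a rule producing [g] in isolation would wrongly predict alternation here too.
The alternation reflects intervocalic spirantization: voiced stops become fricatives between vowels. /g/ is underlying.

/ʒomamig/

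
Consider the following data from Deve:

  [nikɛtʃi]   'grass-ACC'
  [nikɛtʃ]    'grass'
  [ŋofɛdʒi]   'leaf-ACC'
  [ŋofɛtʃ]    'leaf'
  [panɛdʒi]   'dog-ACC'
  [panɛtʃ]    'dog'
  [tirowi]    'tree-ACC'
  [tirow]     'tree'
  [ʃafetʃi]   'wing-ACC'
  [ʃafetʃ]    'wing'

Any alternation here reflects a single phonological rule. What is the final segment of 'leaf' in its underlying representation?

The root 'leaf' surfaces as [ŋofɛdʒi] and [ŋofɛtʃ], with a stem-final [dʒ] ~ [tʃ] alternation.
But 'wing' keeps [tʃ] in both environments ([ʃafetʃi], [ʃafetʃ]), so there is no rule changing /tʃ/ to [dʒ] before the ACC suffix.
The underlying segment must be /dʒ/; voiced obstruents become voiceless word-finally, yielding [tʃ] there.

/dʒ/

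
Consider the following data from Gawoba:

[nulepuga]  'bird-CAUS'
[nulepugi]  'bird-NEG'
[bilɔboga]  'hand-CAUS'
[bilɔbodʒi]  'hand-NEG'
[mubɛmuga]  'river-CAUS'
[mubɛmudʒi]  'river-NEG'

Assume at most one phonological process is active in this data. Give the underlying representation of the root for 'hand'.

/bilɔbodʒ/

In [bilɔboga] and [bilɔbodʒi] the final segment of 'hand' alternates: [g] ~ [dʒ].
The stem 'bird' ([nulepuga], [nulepugi]) shows [g] unchanged in both environments, so [g] cannot be basic with [dʒ] derived before the NEG suffix.
The underlying segment must be /dʒ/; palato-alveolar /dʒ/ becomes [g] when no front vowel follows, yielding [g] there.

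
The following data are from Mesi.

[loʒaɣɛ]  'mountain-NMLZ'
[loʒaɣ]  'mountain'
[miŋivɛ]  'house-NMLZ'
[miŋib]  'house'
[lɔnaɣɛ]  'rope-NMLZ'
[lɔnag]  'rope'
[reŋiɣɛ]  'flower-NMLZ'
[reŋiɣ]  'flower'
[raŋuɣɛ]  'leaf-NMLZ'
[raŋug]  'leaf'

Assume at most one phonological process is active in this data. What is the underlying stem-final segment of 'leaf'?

/g/

The stem for 'leaf' ends in [ɣ] in [raŋuɣɛ] but [g] in [raŋug].
Compare 'mountain', with invariant [ɣ] in [loʒaɣɛ] and [loʒaɣ]: an analysis with underlying /ɣ/ and a rule producing [g] in isolation would wrongly predict alternation here too.
The alternation reflects intervocalic spirantization: voiced stops become fricatives between vowels. /g/ is underlying.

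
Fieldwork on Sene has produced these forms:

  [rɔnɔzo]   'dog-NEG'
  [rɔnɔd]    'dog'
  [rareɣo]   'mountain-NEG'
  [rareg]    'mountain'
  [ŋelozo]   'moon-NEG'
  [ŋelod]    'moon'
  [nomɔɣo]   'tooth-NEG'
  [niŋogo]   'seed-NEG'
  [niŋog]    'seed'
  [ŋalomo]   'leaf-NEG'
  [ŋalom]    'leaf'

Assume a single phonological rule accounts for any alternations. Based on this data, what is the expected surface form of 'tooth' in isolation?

In [rareɣo] and [rareg] the final segment of 'mountain' alternates: [ɣ] ~ [g].
Compare 'seed', with invariant [g] in [niŋogo] and [niŋog]: an analysis with underlying /g/ and a rule producing [ɣ] before the NEG suffix would wrongly predict alternation here too.
The underlying segment must be /ɣ/; voiced fricatives become stops word-finally, yielding [g] there.
The one attested form of 'tooth', [nomɔɣo], shows underlying /nomɔɣ/. Applying the same rule word-finally gives [nomɔg].

[nomɔg]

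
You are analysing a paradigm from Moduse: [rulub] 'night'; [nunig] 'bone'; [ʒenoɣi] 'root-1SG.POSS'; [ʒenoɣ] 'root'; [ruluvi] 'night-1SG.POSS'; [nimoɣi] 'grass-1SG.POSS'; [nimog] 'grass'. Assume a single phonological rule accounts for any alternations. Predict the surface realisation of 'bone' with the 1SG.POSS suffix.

[nuniɣi]

The stem for 'grass' ends in [g] in [nimog] but [ɣ] in [nimoɣi].
Compare 'root', with invariant [ɣ] in [ʒenoɣ] and [ʒenoɣi]: an analysis with underlying /ɣ/ and a rule producing [g] in isolation would wrongly predict alternation here too.
Therefore /g/ is basic and [ɣ] is derived by intervocalic spirantization (voiced stops become fricatives between vowels).
The one attested form of 'bone', [nunig], shows underlying /nunig/. Applying the same rule between vowels gives [nuniɣi].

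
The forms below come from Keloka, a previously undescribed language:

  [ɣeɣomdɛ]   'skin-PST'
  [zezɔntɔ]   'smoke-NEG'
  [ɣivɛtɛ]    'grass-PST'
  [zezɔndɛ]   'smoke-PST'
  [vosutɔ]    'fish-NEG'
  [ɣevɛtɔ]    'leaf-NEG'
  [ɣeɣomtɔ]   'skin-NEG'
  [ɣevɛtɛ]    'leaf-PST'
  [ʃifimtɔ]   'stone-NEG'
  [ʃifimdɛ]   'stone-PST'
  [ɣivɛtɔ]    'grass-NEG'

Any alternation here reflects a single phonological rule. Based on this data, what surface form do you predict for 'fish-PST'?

[vosutɛ]

The PST suffix surfaces as [-dɛ] and [-tɛ], depending on the final segment of the stem.
The NEG suffix, which begins with [t], is invariant after every stem; so [t] is not altered by any rule here.
So the underlying form is /-dɛ/, and voiced stops become voiceless after a vowel.
After 'fish', which ends in a vowel, the suffix surfaces as [-tɛ], giving [vosutɛ].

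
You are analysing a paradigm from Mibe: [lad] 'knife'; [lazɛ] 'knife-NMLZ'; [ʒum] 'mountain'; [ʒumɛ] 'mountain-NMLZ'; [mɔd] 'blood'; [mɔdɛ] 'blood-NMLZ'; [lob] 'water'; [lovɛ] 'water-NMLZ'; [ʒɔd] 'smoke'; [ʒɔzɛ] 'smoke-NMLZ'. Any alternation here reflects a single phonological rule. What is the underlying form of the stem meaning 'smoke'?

/ʒɔz/

'smoke' shows [d] ~ [z] at the end of the stem ([ʒɔd] vs [ʒɔzɛ]).
If /d/ were underlying and a rule turned it into [z] before the NMLZ suffix, 'blood' would also alternate; but it has [d] in both [mɔd] and [mɔdɛ].
Therefore /z/ is basic and [d] is derived by word-final hardening (voiced fricatives become stops word-finally).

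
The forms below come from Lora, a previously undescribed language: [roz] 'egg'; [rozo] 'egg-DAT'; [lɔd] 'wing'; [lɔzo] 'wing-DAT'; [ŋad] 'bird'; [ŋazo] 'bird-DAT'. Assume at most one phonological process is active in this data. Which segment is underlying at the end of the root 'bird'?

The root 'bird' surfaces as [ŋad] and [ŋazo], with a stem-final [d] ~ [z] alternation.
The stem 'egg' ([roz], [rozo]) shows [z] unchanged in both environments, so [z] cannot be basic with [d] derived in isolation.
So /d/ is underlying, and a rule of intervocalic spirantization — voiced stops become fricatives between vowels — gives [z].

/d/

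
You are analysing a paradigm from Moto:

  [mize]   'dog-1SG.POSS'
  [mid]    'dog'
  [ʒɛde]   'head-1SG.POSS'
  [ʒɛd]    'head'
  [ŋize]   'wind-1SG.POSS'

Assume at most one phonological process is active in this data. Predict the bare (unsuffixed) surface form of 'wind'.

'dog' shows [z] ~ [d] at the end of the stem ([mize] vs [mid]).
But 'head' keeps [d] in both environments ([ʒɛde], [ʒɛd]), so there is no rule changing /d/ to [z] before the 1SG.POSS suffix.
Therefore /z/ is basic and [d] is derived by word-final hardening (voiced fricatives become stops word-finally).
From [ŋize] the stem 'wind' is /ŋiz/; word-finally this yields [ŋid].

[ŋid]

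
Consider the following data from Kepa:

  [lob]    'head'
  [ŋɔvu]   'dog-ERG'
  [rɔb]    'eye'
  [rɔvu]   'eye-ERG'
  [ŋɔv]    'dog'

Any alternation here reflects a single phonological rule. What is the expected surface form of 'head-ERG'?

The root 'eye' surfaces as [rɔvu] and [rɔb], with a stem-final [v] ~ [b] alternation.
The stem 'dog' ([ŋɔvu], [ŋɔv]) shows [v] unchanged in both environments, so [v] cannot be basic with [b] derived in isolation.
The underlying segment must be /b/; voiced stops become fricatives between vowels, yielding [v] there.
The one attested form of 'head', [lob], shows underlying /lob/. Applying the same rule between vowels gives [lovu].

[lovu]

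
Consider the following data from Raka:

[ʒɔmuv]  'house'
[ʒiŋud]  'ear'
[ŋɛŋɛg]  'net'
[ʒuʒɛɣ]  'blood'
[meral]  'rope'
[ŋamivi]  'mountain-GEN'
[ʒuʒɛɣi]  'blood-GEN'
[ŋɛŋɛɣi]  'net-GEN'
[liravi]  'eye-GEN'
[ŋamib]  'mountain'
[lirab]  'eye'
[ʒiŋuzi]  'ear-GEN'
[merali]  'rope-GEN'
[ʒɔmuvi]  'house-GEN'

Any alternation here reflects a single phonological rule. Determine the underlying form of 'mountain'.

/ŋamib/

The root 'mountain' surfaces as [ŋamib] and [ŋamivi], with a stem-final [b] ~ [v] alternation.
If /v/ were underlying and a rule turned it into [b] in isolation, 'house' would also alternate; but it has [v] in both [ʒɔmuv] and [ʒɔmuvi].
Therefore /b/ is basic and [v] is derived by intervocalic spirantization (voiced stops become fricatives between vowels).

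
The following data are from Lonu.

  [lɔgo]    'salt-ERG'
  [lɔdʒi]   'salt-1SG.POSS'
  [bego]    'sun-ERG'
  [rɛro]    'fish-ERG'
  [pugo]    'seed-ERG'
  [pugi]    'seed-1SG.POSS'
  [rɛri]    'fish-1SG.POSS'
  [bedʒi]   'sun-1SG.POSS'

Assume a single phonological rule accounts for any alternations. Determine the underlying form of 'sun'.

The stem for 'sun' ends in [g] in [bego] but [dʒ] in [bedʒi].
Compare 'seed', with invariant [g] in [pugo] and [pugi]: an analysis with underlying /g/ and a rule producing [dʒ] before the 1SG.POSS suffix would wrongly predict alternation here too.
So /dʒ/ is underlying, and a rule of depalatalization — palato-alveolar /dʒ/ becomes [g] when no front vowel follows — gives [g].

/bedʒ/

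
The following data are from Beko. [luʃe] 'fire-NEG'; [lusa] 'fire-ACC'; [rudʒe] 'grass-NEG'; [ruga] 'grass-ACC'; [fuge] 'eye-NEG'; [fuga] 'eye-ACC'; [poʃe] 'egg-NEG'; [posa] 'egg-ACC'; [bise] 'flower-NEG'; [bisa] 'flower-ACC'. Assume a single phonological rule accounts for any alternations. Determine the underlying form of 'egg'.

The stem for 'egg' ends in [ʃ] in [poʃe] but [s] in [posa].
Compare 'flower', with invariant [s] in [bise] and [bisa]: an analysis with underlying /s/ and a rule producing [ʃ] before the NEG suffix would wrongly predict alternation here too.
The alternation reflects depalatalization: palato-alveolar /dʒ/ and /ʃ/ become [g] and [s] when no front vowel follows. /ʃ/ is underlying.
Hence 'egg' is /poʃ/ underlyingly.

/poʃ/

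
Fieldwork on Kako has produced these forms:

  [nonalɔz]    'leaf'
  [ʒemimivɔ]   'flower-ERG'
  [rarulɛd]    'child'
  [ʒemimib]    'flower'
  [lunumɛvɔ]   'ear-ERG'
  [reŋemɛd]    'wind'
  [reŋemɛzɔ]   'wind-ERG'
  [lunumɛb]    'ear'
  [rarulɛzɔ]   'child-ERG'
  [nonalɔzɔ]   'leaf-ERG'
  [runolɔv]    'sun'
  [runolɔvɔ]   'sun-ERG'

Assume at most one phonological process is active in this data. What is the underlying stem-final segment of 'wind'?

In [reŋemɛzɔ] and [reŋemɛd] the final segment of 'wind' alternates: [z] ~ [d].
But 'leaf' keeps [z] in both environments ([nonalɔzɔ], [nonalɔz]), so there is no rule changing /z/ to [d] in isolation.
The underlying segment must be /d/; voiced stops become fricatives between vowels, yielding [z] there.

/d/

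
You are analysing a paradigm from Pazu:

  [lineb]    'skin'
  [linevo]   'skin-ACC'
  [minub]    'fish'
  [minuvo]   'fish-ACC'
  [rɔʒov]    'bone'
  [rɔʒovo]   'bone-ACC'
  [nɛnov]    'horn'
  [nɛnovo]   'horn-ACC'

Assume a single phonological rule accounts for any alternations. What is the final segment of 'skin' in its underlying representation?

'skin' shows [b] ~ [v] at the end of the stem ([lineb] vs [linevo]).
Compare 'bone', with invariant [v] in [rɔʒov] and [rɔʒovo]: an analysis with underlying /v/ and a rule producing [b] in isolation would wrongly predict alternation here too.
Therefore /b/ is basic and [v] is derived by intervocalic spirantization (voiced stops become fricatives between vowels).

/b/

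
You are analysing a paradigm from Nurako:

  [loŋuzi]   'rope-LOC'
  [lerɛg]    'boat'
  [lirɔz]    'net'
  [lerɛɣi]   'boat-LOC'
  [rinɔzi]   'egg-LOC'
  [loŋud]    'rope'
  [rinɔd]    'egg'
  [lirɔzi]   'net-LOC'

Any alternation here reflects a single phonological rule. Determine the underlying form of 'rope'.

In [loŋud] and [loŋuzi] the final segment of 'rope' alternates: [d] ~ [z].
The stem 'net' ([lirɔz], [lirɔzi]) shows [z] unchanged in both environments, so [z] cannot be basic with [d] derived in isolation.
Therefore /d/ is basic and [z] is derived by intervocalic spirantization (voiced stops become fricatives between vowels).

/loŋud/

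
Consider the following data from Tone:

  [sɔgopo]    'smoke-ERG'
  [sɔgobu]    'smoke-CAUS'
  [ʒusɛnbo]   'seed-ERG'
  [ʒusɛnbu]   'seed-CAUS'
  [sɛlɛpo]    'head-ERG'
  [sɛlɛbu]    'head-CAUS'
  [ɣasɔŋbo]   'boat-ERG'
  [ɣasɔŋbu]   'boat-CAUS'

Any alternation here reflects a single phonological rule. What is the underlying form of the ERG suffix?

/-po/

The ERG morpheme has two allomorphs, [-bo] and [-po].
By contrast the CAUS suffix keeps its initial [b] throughout — that segment must be underlying.
The ERG suffix is therefore /-po/ underlyingly, with post-nasal voicing: voiceless stops become voiced after a nasal.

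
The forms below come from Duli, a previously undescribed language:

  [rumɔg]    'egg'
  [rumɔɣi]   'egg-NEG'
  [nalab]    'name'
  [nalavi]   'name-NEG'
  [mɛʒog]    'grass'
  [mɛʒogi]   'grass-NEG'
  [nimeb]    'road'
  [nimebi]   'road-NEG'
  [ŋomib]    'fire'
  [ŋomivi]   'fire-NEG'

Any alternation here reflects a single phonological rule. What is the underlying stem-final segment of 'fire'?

The stem for 'fire' ends in [b] in [ŋomib] but [v] in [ŋomivi].
If /b/ were underlying and a rule turned it into [v] before the NEG suffix, 'road' would also alternate; but it has [b] in both [nimeb] and [nimebi].
So /v/ is underlying, and a rule of word-final hardening — voiced fricatives become stops word-finally — gives [b].

/v/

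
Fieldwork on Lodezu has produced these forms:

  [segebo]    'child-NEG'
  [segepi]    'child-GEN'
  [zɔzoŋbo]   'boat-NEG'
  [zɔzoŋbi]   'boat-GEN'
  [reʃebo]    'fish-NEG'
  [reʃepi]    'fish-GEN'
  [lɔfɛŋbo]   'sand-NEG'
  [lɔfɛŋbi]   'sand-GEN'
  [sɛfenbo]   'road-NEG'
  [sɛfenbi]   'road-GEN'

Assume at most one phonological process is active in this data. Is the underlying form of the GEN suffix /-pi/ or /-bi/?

The GEN morpheme has two allomorphs, [-bi] and [-pi].
By contrast the NEG suffix keeps its initial [b] throughout — that segment must be underlying.
So the underlying form is /-pi/, and voiceless stops become voiced after a nasal.

/-pi/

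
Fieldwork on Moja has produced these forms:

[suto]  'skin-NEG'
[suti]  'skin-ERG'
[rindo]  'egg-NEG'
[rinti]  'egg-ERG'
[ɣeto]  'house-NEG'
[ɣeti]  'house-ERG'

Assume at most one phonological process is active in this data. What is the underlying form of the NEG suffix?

The NEG suffix surfaces as [-do] and [-to], depending on the final segment of the stem.
By contrast the ERG suffix keeps its initial [t] throughout — that segment must be underlying.
So the underlying form is /-do/, and voiced stops become voiceless after a vowel.

/-do/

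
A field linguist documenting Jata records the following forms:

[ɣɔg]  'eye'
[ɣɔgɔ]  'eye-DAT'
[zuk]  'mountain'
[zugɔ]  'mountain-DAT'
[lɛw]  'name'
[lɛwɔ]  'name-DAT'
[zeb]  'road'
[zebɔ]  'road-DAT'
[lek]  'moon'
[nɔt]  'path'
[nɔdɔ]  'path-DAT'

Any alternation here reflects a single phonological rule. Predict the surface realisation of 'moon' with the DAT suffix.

[legɔ]

'mountain' shows [k] ~ [g] at the end of the stem ([zuk] vs [zugɔ]).
But 'eye' keeps [g] in both environments ([ɣɔg], [ɣɔgɔ]), so there is no rule changing /g/ to [k] in isolation.
The underlying segment must be /k/; voiceless stops become voiced between vowels, yielding [g] there.
The one attested form of 'moon', [lek], shows underlying /lek/. Applying the same rule between vowels gives [legɔ].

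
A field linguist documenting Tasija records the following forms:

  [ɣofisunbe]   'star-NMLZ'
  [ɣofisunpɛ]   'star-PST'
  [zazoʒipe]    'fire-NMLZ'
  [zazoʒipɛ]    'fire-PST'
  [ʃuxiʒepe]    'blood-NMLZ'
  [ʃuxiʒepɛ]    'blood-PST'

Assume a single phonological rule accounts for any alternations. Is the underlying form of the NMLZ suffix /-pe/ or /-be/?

The NMLZ suffix surfaces as [-be] and [-pe], depending on the final segment of the stem.
The PST suffix, which begins with [p], is invariant after every stem; so [p] is not altered by any rule here.
So the underlying form is /-be/, and voiced stops become voiceless after a vowel.

/-be/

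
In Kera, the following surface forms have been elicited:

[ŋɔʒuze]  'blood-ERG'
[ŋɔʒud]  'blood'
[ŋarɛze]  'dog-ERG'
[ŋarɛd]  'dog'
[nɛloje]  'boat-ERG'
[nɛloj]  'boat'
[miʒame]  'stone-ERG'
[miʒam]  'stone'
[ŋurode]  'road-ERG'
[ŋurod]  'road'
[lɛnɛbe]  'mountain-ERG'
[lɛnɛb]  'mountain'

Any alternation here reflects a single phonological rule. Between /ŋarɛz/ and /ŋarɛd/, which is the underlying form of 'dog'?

In [ŋarɛze] and [ŋarɛd] the final segment of 'dog' alternates: [z] ~ [d].
But 'road' keeps [d] in both environments ([ŋurode], [ŋurod]), so there is no rule changing /d/ to [z] before the ERG suffix.
The alternation reflects word-final hardening: voiced fricatives become stops word-finally. /z/ is underlying.

/ŋarɛz/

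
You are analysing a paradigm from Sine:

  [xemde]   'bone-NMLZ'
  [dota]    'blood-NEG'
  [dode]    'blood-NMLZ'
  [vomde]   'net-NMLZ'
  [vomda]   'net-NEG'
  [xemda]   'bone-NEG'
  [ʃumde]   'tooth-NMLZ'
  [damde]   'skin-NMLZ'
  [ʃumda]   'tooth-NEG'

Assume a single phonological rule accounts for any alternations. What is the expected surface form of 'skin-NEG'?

[damda]

The NEG morpheme has two allomorphs, [-da] and [-ta].
By contrast the NMLZ suffix keeps its initial [d] throughout — that segment must be underlying.
So the underlying form is /-ta/, and voiceless stops become voiced after a nasal.
After 'skin', which ends in a nasal, the suffix surfaces as [-da], giving [damda].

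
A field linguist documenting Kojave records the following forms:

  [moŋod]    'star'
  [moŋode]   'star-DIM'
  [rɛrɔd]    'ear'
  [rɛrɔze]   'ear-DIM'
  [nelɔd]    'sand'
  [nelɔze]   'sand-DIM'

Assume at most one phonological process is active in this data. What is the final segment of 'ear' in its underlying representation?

/z/

'ear' shows [d] ~ [z] at the end of the stem ([rɛrɔd] vs [rɛrɔze]).
Compare 'star', with invariant [d] in [moŋod] and [moŋode]: an analysis with underlying /d/ and a rule producing [z] before the DIM suffix would wrongly predict alternation here too.
The alternation reflects word-final hardening: voiced fricatives become stops word-finally. /z/ is underlying.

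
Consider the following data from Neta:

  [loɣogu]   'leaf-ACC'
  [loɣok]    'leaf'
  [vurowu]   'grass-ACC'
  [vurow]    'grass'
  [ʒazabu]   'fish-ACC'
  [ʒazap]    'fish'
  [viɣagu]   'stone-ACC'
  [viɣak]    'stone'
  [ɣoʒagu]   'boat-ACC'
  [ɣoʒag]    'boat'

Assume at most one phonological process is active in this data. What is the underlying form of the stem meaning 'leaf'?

/loɣok/

'leaf' shows [g] ~ [k] at the end of the stem ([loɣogu] vs [loɣok]).
If /g/ were underlying and a rule turned it into [k] in isolation, 'boat' would also alternate; but it has [g] in both [ɣoʒagu] and [ɣoʒag].
So /k/ is underlying, and a rule of intervocalic voicing — voiceless stops become voiced between vowels — gives [g].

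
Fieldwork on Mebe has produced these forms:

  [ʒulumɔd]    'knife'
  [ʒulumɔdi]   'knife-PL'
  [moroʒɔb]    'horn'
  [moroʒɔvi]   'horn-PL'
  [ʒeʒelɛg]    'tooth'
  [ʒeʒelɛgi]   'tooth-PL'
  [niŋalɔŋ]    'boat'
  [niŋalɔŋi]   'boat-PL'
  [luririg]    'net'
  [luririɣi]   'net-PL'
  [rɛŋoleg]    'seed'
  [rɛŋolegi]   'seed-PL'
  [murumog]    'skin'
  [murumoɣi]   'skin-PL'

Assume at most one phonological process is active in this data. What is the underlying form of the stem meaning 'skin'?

The root 'skin' surfaces as [murumog] and [murumoɣi], with a stem-final [g] ~ [ɣ] alternation.
The stem 'tooth' ([ʒeʒelɛg], [ʒeʒelɛgi]) shows [g] unchanged in both environments, so [g] cannot be basic with [ɣ] derived before the PL suffix.
So /ɣ/ is underlying, and a rule of word-final hardening — voiced fricatives become stops word-finally — gives [g].

/murumoɣ/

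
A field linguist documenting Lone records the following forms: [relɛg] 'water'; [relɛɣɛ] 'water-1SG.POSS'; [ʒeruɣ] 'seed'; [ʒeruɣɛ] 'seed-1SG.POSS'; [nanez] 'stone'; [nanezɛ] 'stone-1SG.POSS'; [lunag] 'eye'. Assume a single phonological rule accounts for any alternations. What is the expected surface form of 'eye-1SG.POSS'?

[lunaɣɛ]

The root 'water' surfaces as [relɛg] and [relɛɣɛ], with a stem-final [g] ~ [ɣ] alternation.
But 'seed' keeps [ɣ] in both environments ([ʒeruɣ], [ʒeruɣɛ]), so there is no rule changing /ɣ/ to [g] in isolation.
The alternation reflects intervocalic spirantization: voiced stops become fricatives between vowels. /g/ is underlying.
From [lunag] the stem 'eye' is /lunag/; between vowels this yields [lunaɣɛ].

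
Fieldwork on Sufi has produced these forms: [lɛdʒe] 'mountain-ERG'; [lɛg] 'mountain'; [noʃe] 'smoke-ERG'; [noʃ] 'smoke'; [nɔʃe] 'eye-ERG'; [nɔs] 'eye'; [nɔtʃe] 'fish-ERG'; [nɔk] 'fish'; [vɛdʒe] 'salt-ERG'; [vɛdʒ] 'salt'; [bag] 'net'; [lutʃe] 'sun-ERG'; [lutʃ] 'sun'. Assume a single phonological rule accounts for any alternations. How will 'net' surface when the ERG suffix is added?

[badʒe]

In [lɛdʒe] and [lɛg] the final segment of 'mountain' alternates: [dʒ] ~ [g].
The stem 'salt' ([vɛdʒe], [vɛdʒ]) shows [dʒ] unchanged in both environments, so [dʒ] cannot be basic with [g] derived in isolation.
So /g/ is underlying, and a rule of palatalization before a front vowel — /k/, /g/ and /s/ become palato-alveolar [tʃ], [dʒ] and [ʃ] before a front vowel — gives [dʒ].
The one attested form of 'net', [bag], shows underlying /bag/. Applying the same rule before a front vowel gives [badʒe].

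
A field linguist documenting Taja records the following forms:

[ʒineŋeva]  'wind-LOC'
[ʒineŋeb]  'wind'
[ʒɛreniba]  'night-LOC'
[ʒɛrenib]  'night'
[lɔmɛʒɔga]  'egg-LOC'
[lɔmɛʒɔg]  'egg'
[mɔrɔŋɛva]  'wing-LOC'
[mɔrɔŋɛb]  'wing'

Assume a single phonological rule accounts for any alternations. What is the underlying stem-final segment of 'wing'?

In [mɔrɔŋɛva] and [mɔrɔŋɛb] the final segment of 'wing' alternates: [v] ~ [b].
If /b/ were underlying and a rule turned it into [v] before the LOC suffix, 'night' would also alternate; but it has [b] in both [ʒɛreniba] and [ʒɛrenib].
Therefore /v/ is basic and [b] is derived by word-final hardening (voiced fricatives become stops word-finally).

/v/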